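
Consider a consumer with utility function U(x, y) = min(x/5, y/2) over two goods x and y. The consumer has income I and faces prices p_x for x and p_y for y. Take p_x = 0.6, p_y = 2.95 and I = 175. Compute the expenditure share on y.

Demand: x*(p_x,p_y,I) = 5·I/(5·p_x + 2·p_y), y* = 2·I/(5·p_x + 2·p_y).
Here 5·0.6 + 2·2.95 = 8.9, giving x* = 98.3146 and y* = 39.3258.
Expenditure on y: 2.95·39.3258 = 116.0112; share = 0.6629.

share on y = 0.6629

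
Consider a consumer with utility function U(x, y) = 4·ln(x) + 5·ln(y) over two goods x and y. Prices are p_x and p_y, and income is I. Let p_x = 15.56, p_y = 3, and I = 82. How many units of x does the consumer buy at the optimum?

Tangency: MRS = (4/5)·y/x = p_x/p_y.
Rearranging, p_y·y = (5/4)·p_x·x. Substituting into the budget gives p_x·x·(1 + (5/4)) = I.
Demand: x*(p_x,p_y,I) = 4/9·I/p_x and y* = 5/9·I/p_y.
At p_x=15.56, p_y=3, I=82: x* = 4/9·82/15.56 = 2.3422.

x* = 2.3422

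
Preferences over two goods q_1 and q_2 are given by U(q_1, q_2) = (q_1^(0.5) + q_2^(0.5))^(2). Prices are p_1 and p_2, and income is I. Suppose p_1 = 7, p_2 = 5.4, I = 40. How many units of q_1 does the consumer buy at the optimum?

q_1* = 2.4885

MRS = MU_q_1/MU_q_2 = (q_2/q_1)^(0.5). Set equal to p_1/p_2.
Solve for the ratio: q_2/q_1 = [p_1/p_2]^(2).
With the ratio pinned down, the budget gives q_1* = I/(p_1 + p_2·(q_2/q_1)) and q_2* = (q_2/q_1)·q_1*.
Numerically q_2/q_1 = 1.680384, so q_1* = 40/(7 + 5.4·1.680384) = 2.4885.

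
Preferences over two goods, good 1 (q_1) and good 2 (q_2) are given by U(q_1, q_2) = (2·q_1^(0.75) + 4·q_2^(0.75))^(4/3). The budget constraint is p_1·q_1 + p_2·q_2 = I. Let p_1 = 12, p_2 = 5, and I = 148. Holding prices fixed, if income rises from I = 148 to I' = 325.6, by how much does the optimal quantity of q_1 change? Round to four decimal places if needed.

MRS = MU_q_1/MU_q_2 = (1/2)·(q_2/q_1)^(0.25). Set equal to p_1/p_2.
Hence q_2/q_1 = (2·p_1/p_2)^(1/(0.25)), i.e. raised to the 4 power.
With the ratio pinned down, the budget gives q_1* = I/(p_1 + p_2·(q_2/q_1)) and q_2* = (q_2/q_1)·q_1*.
Numerically q_2/q_1 = 530.8416, so q_1* = 148/(12 + 5·530.8416) = 0.0555.
At I' = 325.6: q_1* = 0.1221. Change: 0.1221 − 0.0555 = 0.0666.

Δq_1* = 0.0666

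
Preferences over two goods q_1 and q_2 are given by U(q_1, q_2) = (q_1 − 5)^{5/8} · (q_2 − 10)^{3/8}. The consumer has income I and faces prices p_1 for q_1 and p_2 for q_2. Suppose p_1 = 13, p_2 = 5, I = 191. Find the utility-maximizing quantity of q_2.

q_2* = 15.7

Discretionary income = 191 − 5·13 − 10·5 = 76; q_2* = 10 + 0.375·76/5 = 15.7.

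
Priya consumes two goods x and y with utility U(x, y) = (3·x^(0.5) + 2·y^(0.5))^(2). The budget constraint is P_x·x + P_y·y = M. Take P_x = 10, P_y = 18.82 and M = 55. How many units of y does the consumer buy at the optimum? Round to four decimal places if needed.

MU_x ∝ 3·x^(-0.5), MU_y ∝ 2·y^(-0.5), so MRS = (3/2)·(y/x)^(0.5) = P_x/P_y.
Hence y/x = ((2/3)·P_x/P_y)^(1/(0.5)), i.e. raised to the 2 power.
With the ratio pinned down, the budget gives x* = M/(P_x + P_y·(y/x)) and y* = (y/x)·x*.
Numerically y/x = 0.125481, so x* = 55/(10 + 18.82·0.125481) = 4.4493 and y* = 0.125481·4.4493 = 0.5583.

y* = 0.5583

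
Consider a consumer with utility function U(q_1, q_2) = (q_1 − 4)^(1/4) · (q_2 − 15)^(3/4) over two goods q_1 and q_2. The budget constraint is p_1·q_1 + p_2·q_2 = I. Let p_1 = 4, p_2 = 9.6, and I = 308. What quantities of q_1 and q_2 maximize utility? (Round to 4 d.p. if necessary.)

This is Cobb-Douglas in (q_1−4, q_2−15): tangency gives 0.25·p_2·(q_2−15) = 0.75·p_1·(q_1−4).
After buying the subsistence bundle (4, 15), a share 0.25 of the remaining income goes to q_1: q_1* = 4 + 0.25·(I − 4p_1 − 15p_2)/p_1.
Discretionary income = 308 − 4·4 − 15·9.6 = 148; q_1* = 4 + 0.25·148/4 = 13.25; q_2* = 15 + 0.75·148/9.6 = 26.5625.

q_1* = 13.25, q_2* = 26.5625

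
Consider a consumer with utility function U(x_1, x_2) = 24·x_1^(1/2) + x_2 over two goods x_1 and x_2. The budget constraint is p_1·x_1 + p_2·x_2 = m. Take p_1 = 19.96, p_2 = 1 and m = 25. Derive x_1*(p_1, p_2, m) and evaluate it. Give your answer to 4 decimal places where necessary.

Set MRS = p_1/p_2: 12·x_1^(−1/2) = p_1/p_2.
Thus x_1* = (12·p_2/p_1)² — independent of m — with the rest of income spent on x_2.
Plugging in: x_1* = (12·1/19.96)² = 0.3614.

x_1* = 0.3614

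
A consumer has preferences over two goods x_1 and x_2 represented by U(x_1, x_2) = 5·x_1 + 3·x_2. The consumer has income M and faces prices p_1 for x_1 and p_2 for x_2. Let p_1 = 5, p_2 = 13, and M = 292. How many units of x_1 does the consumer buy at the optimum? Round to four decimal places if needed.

x_1* = 58.4

Perfect substitutes: compare marginal utility per dollar. 5/p_1 vs 3/p_2 → 1 vs 0.2308.
x_1 gives more utility per dollar, so spend all income on x_1: x_1* = M/p_1, x_2* = 0.
Numerically: x_1* = 58.4, x_2* = 0.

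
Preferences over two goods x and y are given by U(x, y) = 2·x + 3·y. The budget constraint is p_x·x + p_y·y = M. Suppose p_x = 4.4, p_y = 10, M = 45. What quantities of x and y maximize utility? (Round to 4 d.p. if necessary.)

x* = 10.2273, y* = 0

Linear utility — the consumer picks whichever good has higher MU/price: 2/4.4 = 0.4545 vs 3/10 = 0.3.
x gives more utility per dollar, so spend all income on x: x* = M/p_x, y* = 0.
Numerically: x* = 10.2273, y* = 0.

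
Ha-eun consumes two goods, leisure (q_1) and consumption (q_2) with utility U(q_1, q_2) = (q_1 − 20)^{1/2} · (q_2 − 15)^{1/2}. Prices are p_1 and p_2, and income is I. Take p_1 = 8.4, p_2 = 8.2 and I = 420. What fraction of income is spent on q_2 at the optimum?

MRS = (q_2−15)/(q_1−20). Tangency with p_1/p_2 gives q_2−15 = (p_1/p_2)·(q_1−20).
Substituting into the budget: q_1* = 20 + 0.5·(I − 20·p_1 − 15·p_2)/p_1, and q_2* = 15 + 0.5·(…)/p_2.
Discretionary income = 420 − 20·8.4 − 15·8.2 = 129; q_1* = 20 + 0.5·129/8.4 = 27.6786; q_2* = 15 + 0.5·129/8.2 = 22.8659.
Expenditure on q_2: 8.2·22.8659 = 187.5; share = 0.4464.

share on q_2 = 0.4464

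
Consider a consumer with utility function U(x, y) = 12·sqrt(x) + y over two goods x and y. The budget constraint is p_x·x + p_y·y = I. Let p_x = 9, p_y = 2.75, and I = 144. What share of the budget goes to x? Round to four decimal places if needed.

Utility is quasi-linear in y; the FOC for x is 6/√x = p_x/p_y.
Thus x* = (6·p_y/p_x)² — independent of I — with the rest of income spent on y.
Plugging in: x* = (6·2.75/9)² = 3.3611, y* = 41.3636.
Expenditure on x: 9·3.3611 = 30.25; share = 0.2101.

share on x = 0.2101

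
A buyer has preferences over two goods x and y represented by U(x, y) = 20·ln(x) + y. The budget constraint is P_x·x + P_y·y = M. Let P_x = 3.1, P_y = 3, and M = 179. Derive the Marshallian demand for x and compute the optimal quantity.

x* = 19.3548

Set MRS = P_x/P_y: (20/x)/1 = P_x/P_y.
So x*(P_x,P_y) = 20·P_y/P_x, independent of income; and y* = (M − 20·P_y)/P_y.
At the given prices: x* = 20·3/3.1 = 19.3548.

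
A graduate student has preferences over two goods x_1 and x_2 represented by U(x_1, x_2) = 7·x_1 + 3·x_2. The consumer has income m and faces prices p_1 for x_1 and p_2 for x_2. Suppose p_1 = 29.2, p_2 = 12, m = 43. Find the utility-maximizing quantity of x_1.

x_1* = 0

Linear utility — the consumer picks whichever good has higher MU/price: 7/29.2 = 0.2397 vs 3/12 = 0.25.
x_2 gives more utility per dollar, so spend all income on x_2: x_2* = m/p_2, x_1* = 0.
Numerically: x_1* = 0, x_2* = 3.5833.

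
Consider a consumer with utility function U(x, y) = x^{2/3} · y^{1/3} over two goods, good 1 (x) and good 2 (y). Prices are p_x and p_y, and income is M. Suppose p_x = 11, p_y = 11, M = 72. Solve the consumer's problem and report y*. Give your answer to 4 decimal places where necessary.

MU_x/MU_y = (2/3·y)/(1/3·x); tangency sets this equal to p_x/p_y.
So 2/3·p_y·y = 1/3·p_x·x; combined with the budget, a share 2/3 of income goes to x.
Demand: x*(p_x,p_y,M) = 2/3·M/p_x and y* = 1/3·M/p_y.
At p_x=11, p_y=11, M=72: y* = 1/3·72/11 = 2.1818.

y* = 2.1818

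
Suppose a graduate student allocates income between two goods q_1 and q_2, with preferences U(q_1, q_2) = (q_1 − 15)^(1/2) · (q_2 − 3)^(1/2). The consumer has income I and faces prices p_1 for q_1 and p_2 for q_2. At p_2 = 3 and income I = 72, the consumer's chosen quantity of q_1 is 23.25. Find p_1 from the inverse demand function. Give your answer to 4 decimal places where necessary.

p_1 = 2

This is Cobb-Douglas in (q_1−15, q_2−3): tangency gives 0.5·p_2·(q_2−3) = 0.5·p_1·(q_1−15).
Substituting into the budget: q_1* = 15 + 0.5·(I − 15·p_1 − 3·p_2)/p_1, and q_2* = 3 + 0.5·(…)/p_2.
Set q_1* = 23.25 in the demand function and solve for p_1: p_1 = 2.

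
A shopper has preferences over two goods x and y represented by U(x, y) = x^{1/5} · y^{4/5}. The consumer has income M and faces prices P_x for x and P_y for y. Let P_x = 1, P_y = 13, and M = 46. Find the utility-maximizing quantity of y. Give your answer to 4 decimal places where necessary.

y* = 2.8308

MU_x/MU_y = (0.2·y)/(0.8·x); tangency sets this equal to P_x/P_y.
So 0.2·P_y·y = 0.8·P_x·x; combined with the budget, a share 0.2 of income goes to x.
Demand: x*(P_x,P_y,M) = 0.2·M/P_x and y* = 0.8·M/P_y.
At P_x=1, P_y=13, M=46: y* = 0.8·46/13 = 2.8308.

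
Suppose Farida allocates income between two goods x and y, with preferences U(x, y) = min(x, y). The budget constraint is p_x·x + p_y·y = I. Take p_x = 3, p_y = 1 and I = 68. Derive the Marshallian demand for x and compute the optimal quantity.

x* = 17

With perfect complements, no substitution: consume in ratio x:y = 1:1.
Budget: p_x·x + p_y·x = I, so (p_x + p_y)·x = I.
Demand: x*(p_x,p_y,I) = I/(p_x + p_y), y* = I/(p_x + p_y).
Here 3 + 1 = 4, giving x* = 17.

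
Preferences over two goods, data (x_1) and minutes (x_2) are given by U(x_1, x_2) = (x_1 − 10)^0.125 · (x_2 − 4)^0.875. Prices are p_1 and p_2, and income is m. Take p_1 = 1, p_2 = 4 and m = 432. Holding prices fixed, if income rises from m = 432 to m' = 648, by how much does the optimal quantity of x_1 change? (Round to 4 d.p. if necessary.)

Δx_1* = 27

This is Cobb-Douglas in (x_1−10, x_2−4): tangency gives 0.125·p_2·(x_2−4) = 0.875·p_1·(x_1−10).
After buying the subsistence bundle (10, 4), a share 0.125 of the remaining income goes to x_1: x_1* = 10 + 0.125·(m − 10p_1 − 4p_2)/p_1.
Discretionary income = 432 − 10·1 − 4·4 = 406; x_1* = 10 + 0.125·406/1 = 60.75.
At m' = 648: x_1* = 87.75. Change: 87.75 − 60.75 = 27.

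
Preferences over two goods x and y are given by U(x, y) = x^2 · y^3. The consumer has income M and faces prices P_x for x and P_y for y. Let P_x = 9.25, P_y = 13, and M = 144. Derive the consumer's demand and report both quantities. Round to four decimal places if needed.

The MRS is (2/3)·y/x. Set MRS = P_x/P_y.
Rearranging, P_y·y = (3/2)·P_x·x. Substituting into the budget gives P_x·x·(1 + (3/2)) = M.
Demand: x*(P_x,P_y,M) = 0.4·M/P_x and y* = 0.6·M/P_y.
At P_x=9.25, P_y=13, M=144: x* = 0.4·144/9.25 = 6.227, y* = 6.6462.

x* = 6.227, y* = 6.6462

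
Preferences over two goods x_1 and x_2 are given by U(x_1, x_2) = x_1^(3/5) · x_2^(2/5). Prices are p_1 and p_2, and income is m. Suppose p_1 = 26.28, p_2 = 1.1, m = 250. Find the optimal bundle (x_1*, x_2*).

Tangency: MRS = (3/2)·x_2/x_1 = p_1/p_2.
Rearranging, p_2·x_2 = (2/3)·p_1·x_1. Substituting into the budget gives p_1·x_1·(1 + (2/3)) = m.
Demand: x_1*(p_1,p_2,m) = 0.6·m/p_1 and x_2* = 0.4·m/p_2.
At p_1=26.28, p_2=1.1, m=250: x_1* = 0.6·250/26.28 = 5.7078, x_2* = 90.9091.

x_1* = 5.7078, x_2* = 90.9091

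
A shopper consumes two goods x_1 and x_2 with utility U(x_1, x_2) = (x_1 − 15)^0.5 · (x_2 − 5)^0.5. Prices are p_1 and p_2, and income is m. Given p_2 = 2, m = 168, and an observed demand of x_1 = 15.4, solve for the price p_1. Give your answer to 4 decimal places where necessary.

Let x_1' = x_1−15, x_2' = x_2−5. MRS = x_2'/x_1' = p_1/p_2.
Substituting into the budget: x_1* = 15 + 0.5·(m − 15·p_1 − 5·p_2)/p_1, and x_2* = 5 + 0.5·(…)/p_2.
Set x_1* = 15.4 in the demand function and solve for p_1: p_1 = 10.

p_1 = 10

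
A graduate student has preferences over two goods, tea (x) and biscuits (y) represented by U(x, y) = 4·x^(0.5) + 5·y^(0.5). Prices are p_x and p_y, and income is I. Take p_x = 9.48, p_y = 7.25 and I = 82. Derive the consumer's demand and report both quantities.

x* = 2.8424, y* = 7.5936

From the CES first-order condition, (4/5)·(y/x)^(0.5) = p_x/p_y.
Hence y/x = ((5/4)·p_x/p_y)^(1/(0.5)), i.e. raised to the 2 power.
With the ratio pinned down, the budget gives x* = I/(p_x + p_y·(y/x)) and y* = (y/x)·x*.
Numerically y/x = 2.671534, so x* = 82/(9.48 + 7.25·2.671534) = 2.8424 and y* = 2.671534·2.8424 = 7.5936.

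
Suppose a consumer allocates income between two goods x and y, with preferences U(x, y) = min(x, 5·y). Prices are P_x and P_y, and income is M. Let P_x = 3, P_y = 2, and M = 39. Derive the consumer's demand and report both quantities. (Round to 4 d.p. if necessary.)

x* = 11.4706, y* = 2.2941

Leontief preferences: the optimum is at the kink where x/5 = y/1, i.e. y = (1/5)·x.
Budget: P_x·x + P_y·(1/5)·x = M, so (5·P_x + P_y)·x = 5·M.
Demand: x*(P_x,P_y,M) = 5·M/(5·P_x + P_y), y* = M/(5·P_x + P_y).
Here 5·3 + 2 = 17, giving x* = 11.4706 and y* = 2.2941.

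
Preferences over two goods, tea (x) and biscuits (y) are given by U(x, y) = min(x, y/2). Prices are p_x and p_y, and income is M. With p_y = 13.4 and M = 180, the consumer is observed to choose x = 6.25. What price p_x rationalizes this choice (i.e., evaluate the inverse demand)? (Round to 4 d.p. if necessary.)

Leontief preferences: the optimum is at the kink where x/1 = y/2, i.e. y = 2·x.
Budget: p_x·x + p_y·2·x = M, so (p_x + 2·p_y)·x = M.
Demand: x*(p_x,p_y,M) = M/(p_x + 2·p_y), y* = 2·M/(p_x + 2·p_y).
Set x* = 6.25 in the demand function and solve for p_x: p_x = 2.

p_x = 2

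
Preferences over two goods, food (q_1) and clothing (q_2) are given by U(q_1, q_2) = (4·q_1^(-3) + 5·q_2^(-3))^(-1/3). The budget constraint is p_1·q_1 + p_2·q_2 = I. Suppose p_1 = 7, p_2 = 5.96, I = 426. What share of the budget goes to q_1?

From the CES first-order condition, (4/5)·(q_2/q_1)^(4) = p_1/p_2.
Solve for the ratio: q_2/q_1 = [(5/4)·p_1/p_2]^(0.25).
Substitute q_2 = (q_2/q_1)·q_1 into the budget: q_1* = I/(p_1 + p_2·(q_2/q_1)).
Numerically q_2/q_1 = 1.100754, so q_1* = 426/(7 + 5.96·1.100754) = 31.4148 and q_2* = 1.100754·31.4148 = 34.58.
Expenditure on q_1: 7·31.4148 = 219.9035; share = 0.5162.

share on q_1 = 0.5162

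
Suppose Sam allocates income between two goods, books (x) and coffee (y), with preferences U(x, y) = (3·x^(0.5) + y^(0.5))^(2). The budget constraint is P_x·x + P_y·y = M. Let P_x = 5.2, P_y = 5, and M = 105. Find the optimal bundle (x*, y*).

MRS = MU_x/MU_y = 3·(y/x)^(0.5). Set equal to P_x/P_y.
Hence y/x = ((1/3)·P_x/P_y)^(1/(0.5)), i.e. raised to the 2 power.
With the ratio pinned down, the budget gives x* = M/(P_x + P_y·(y/x)) and y* = (y/x)·x*.
Numerically y/x = 0.120178, so x* = 105/(5.2 + 5·0.120178) = 18.1007 and y* = 0.120178·18.1007 = 2.1753.

x* = 18.1007, y* = 2.1753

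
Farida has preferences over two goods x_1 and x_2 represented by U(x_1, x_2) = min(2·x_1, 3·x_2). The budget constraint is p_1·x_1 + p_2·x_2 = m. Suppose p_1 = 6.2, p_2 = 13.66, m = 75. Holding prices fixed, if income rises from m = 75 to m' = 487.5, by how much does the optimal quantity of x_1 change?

Δx_1* = 26.949

Leontief preferences: the optimum is at the kink where x_1/3 = x_2/2, i.e. x_2 = (2/3)·x_1.
Budget: p_1·x_1 + p_2·(2/3)·x_1 = m, so (3·p_1 + 2·p_2)·x_1 = 3·m.
Demand: x_1*(p_1,p_2,m) = 3·m/(3·p_1 + 2·p_2), x_2* = 2·m/(3·p_1 + 2·p_2).
Here 3·6.2 + 2·13.66 = 45.92, giving x_1* = 4.8998.
At m' = 487.5: x_1* = 31.8489. Change: 31.8489 − 4.8998 = 26.949.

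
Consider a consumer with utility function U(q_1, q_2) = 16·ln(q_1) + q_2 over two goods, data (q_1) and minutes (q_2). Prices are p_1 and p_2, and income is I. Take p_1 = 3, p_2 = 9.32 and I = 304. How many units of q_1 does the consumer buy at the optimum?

q_1* = 49.7067

MU_q_1 = 16/q_1, MU_q_2 = 1. Tangency: 16/q_1 = p_1/p_2.
So q_1*(p_1,p_2) = 16·p_2/p_1, independent of income; and q_2* = (I − 16·p_2)/p_2.
At the given prices: q_1* = 16·9.32/3 = 49.7067.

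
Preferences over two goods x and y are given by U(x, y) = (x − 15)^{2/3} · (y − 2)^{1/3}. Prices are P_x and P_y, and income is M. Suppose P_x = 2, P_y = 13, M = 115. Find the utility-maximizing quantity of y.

y* = 3.5128

This is Cobb-Douglas in (x−15, y−2): tangency gives 2/3·P_y·(y−2) = 1/3·P_x·(x−15).
Substituting into the budget: x* = 15 + 2/3·(M − 15·P_x − 2·P_y)/P_x, and y* = 2 + 1/3·(…)/P_y.
Discretionary income = 115 − 15·2 − 2·13 = 59; y* = 2 + 1/3·59/13 = 3.5128.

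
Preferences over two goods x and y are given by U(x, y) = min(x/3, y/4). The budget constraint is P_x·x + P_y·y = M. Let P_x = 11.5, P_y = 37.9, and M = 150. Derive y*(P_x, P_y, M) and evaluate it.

y* = 3.2241

With perfect complements, no substitution: consume in ratio x:y = 3:4.
Budget: P_x·x + P_y·(4/3)·x = M, so (3·P_x + 4·P_y)·x = 3·M.
Demand: x*(P_x,P_y,M) = 3·M/(3·P_x + 4·P_y), y* = 4·M/(3·P_x + 4·P_y).
Here 3·11.5 + 4·37.9 = 186.1, giving y* = 3.2241.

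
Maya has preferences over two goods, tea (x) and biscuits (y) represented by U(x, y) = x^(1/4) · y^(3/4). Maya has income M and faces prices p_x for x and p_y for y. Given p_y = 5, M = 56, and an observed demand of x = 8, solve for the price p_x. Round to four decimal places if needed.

The MRS is (1/3)·y/x. Set MRS = p_x/p_y.
Rearranging, p_y·y = 3·p_x·x. Substituting into the budget gives p_x·x·(1 + 3) = M.
Demand: x*(p_x,p_y,M) = 0.25·M/p_x and y* = 0.75·M/p_y.
Set x* = 8 in the demand function and solve for p_x: p_x = 1.75.

p_x = 1.75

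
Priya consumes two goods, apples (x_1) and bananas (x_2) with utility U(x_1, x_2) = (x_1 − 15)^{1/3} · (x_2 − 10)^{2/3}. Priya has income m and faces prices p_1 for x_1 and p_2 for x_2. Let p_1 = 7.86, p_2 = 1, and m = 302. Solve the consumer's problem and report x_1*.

x_1* = 22.3834

This is Cobb-Douglas in (x_1−15, x_2−10): tangency gives 1/3·p_2·(x_2−10) = 2/3·p_1·(x_1−15).
Substituting into the budget: x_1* = 15 + 1/3·(m − 15·p_1 − 10·p_2)/p_1, and x_2* = 10 + 2/3·(…)/p_2.
Discretionary income = 302 − 15·7.86 − 10·1 = 174.1; x_1* = 15 + 1/3·174.1/7.86 = 22.3834.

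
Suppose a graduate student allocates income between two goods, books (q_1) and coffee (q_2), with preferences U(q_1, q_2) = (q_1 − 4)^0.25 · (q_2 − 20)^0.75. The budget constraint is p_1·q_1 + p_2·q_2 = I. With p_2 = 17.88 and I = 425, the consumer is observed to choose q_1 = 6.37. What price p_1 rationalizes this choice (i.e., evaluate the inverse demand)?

p_1 = 5

This is Cobb-Douglas in (q_1−4, q_2−20): tangency gives 0.25·p_2·(q_2−20) = 0.75·p_1·(q_1−4).
After buying the subsistence bundle (4, 20), a share 0.25 of the remaining income goes to q_1: q_1* = 4 + 0.25·(I − 4p_1 − 20p_2)/p_1.
Set q_1* = 6.37 in the demand function and solve for p_1: p_1 = 5.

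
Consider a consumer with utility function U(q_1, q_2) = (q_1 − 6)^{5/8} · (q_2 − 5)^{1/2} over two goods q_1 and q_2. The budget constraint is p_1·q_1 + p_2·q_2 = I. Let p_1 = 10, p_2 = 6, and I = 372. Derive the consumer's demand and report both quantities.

MRS = (5/4)·(q_2−5)/(q_1−6). Tangency with p_1/p_2 gives q_2−5 = (4/5)·(p_1/p_2)·(q_1−6).
Substituting into the budget: q_1* = 6 + 5/9·(I − 6·p_1 − 5·p_2)/p_1, and q_2* = 5 + 4/9·(…)/p_2.
Discretionary income = 372 − 6·10 − 5·6 = 282; q_1* = 6 + 5/9·282/10 = 21.6667; q_2* = 5 + 4/9·282/6 = 25.8889.

q_1* = 21.6667, q_2* = 25.8889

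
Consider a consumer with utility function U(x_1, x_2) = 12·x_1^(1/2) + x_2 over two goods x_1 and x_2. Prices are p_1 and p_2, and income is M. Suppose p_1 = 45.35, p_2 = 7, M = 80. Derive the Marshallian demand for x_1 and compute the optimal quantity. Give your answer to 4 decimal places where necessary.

Set MRS = p_1/p_2: 6·x_1^(−1/2) = p_1/p_2.
Thus x_1* = (6·p_2/p_1)² — independent of M — with the rest of income spent on x_2.
Plugging in: x_1* = (6·7/45.35)² = 0.8577.

x_1* = 0.8577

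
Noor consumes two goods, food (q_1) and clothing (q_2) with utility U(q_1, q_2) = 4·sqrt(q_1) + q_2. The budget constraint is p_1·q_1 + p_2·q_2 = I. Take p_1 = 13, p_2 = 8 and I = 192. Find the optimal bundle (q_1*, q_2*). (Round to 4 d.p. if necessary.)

Solve: √q_1 = 2·p_2/p_1, so q_1*(p_1,p_2) = (2·p_2/p_1)², and q_2* = (I − p_1·q_1*)/p_2.
Plugging in: q_1* = (2·8/13)² = 1.5148, q_2* = 21.5385.

q_1* = 1.5148, q_2* = 21.5385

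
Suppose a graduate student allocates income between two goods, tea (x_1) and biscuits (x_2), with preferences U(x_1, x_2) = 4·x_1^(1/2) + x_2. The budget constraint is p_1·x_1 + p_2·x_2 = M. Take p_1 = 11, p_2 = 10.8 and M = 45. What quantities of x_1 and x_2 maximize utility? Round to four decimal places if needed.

MU_x_1 = 2/√x_1, MU_x_2 = 1. Tangency: 2/√x_1 = p_1/p_2.
Solve: √x_1 = 2·p_2/p_1, so x_1*(p_1,p_2) = (2·p_2/p_1)², and x_2* = (M − p_1·x_1*)/p_2.
Plugging in: x_1* = (2·10.8/11)² = 3.8559, x_2* = 0.2394.

x_1* = 3.8559, x_2* = 0.2394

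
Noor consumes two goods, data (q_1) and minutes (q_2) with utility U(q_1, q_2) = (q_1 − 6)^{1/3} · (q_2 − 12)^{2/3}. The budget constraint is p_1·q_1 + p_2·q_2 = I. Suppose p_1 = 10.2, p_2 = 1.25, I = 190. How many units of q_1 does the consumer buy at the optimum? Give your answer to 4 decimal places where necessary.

q_1* = 9.719

MRS = (1/2)·(q_2−12)/(q_1−6). Tangency with p_1/p_2 gives q_2−12 = 2·(p_1/p_2)·(q_1−6).
After buying the subsistence bundle (6, 12), a share 1/3 of the remaining income goes to q_1: q_1* = 6 + 1/3·(I − 6p_1 − 12p_2)/p_1.
Discretionary income = 190 − 6·10.2 − 12·1.25 = 113.8; q_1* = 6 + 1/3·113.8/10.2 = 9.719.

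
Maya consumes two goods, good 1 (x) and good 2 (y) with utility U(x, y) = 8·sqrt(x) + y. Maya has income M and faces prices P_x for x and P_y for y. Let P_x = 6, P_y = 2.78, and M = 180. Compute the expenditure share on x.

MU_x = 4/√x, MU_y = 1. Tangency: 4/√x = P_x/P_y.
Thus x* = (4·P_y/P_x)² — independent of M — with the rest of income spent on y.
Plugging in: x* = (4·2.78/6)² = 3.4348, y* = 57.3349.
Expenditure on x: 6·3.4348 = 20.6091; share = 0.1145.

share on x = 0.1145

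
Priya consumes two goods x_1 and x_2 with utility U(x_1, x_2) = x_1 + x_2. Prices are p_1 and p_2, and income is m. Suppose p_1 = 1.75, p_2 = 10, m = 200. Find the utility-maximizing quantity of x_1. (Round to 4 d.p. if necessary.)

x_1* = 114.2857

Linear utility — the consumer picks whichever good has higher MU/price: 1/1.75 = 0.5714 vs 1/10 = 0.1.
x_1 gives more utility per dollar, so spend all income on x_1: x_1* = m/p_1, x_2* = 0.
Numerically: x_1* = 114.2857, x_2* = 0.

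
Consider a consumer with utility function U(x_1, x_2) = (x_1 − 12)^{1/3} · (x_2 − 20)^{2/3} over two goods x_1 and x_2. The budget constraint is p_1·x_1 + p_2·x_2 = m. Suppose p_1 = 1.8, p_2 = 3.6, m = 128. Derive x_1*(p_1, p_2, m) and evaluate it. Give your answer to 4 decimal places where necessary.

Let x_1' = x_1−12, x_2' = x_2−20. MRS = (1/2)·x_2'/x_1' = p_1/p_2.
Substituting into the budget: x_1* = 12 + 1/3·(m − 12·p_1 − 20·p_2)/p_1, and x_2* = 20 + 2/3·(…)/p_2.
Discretionary income = 128 − 12·1.8 − 20·3.6 = 34.4; x_1* = 12 + 1/3·34.4/1.8 = 18.3704.

x_1* = 18.3704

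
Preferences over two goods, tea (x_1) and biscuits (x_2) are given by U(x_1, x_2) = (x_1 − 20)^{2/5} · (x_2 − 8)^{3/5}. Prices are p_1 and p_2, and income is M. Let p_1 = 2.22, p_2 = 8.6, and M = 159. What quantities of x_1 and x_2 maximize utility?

MRS = (2/3)·(x_2−8)/(x_1−20). Tangency with p_1/p_2 gives x_2−8 = (3/2)·(p_1/p_2)·(x_1−20).
After buying the subsistence bundle (20, 8), a share 0.4 of the remaining income goes to x_1: x_1* = 20 + 0.4·(M − 20p_1 − 8p_2)/p_1.
Discretionary income = 159 − 20·2.22 − 8·8.6 = 45.8; x_1* = 20 + 0.4·45.8/2.22 = 28.2523; x_2* = 8 + 0.6·45.8/8.6 = 11.1953.

x_1* = 28.2523, x_2* = 11.1953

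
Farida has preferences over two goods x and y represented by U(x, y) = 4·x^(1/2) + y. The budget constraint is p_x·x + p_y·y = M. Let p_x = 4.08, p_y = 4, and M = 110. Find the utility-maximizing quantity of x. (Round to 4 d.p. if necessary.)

x* = 3.8447

MU_x = 2/√x, MU_y = 1. Tangency: 2/√x = p_x/p_y.
Solve: √x = 2·p_y/p_x, so x*(p_x,p_y) = (2·p_y/p_x)², and y* = (M − p_x·x*)/p_y.
Plugging in: x* = (2·4/4.08)² = 3.8447.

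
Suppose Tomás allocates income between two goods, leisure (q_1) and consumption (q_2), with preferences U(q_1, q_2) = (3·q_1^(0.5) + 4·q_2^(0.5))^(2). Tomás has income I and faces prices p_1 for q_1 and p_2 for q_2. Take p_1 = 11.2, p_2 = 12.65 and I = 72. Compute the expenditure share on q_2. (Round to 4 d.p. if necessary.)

MRS = MU_q_1/MU_q_2 = (3/4)·(q_2/q_1)^(0.5). Set equal to p_1/p_2.
Hence q_2/q_1 = ((4/3)·p_1/p_2)^(1/(0.5)), i.e. raised to the 2 power.
Substitute q_2 = (q_2/q_1)·q_1 into the budget: q_1* = I/(p_1 + p_2·(q_2/q_1)).
Numerically q_2/q_1 = 1.393582, so q_1* = 72/(11.2 + 12.65·1.393582) = 2.4975 and q_2* = 1.393582·2.4975 = 3.4805.
Expenditure on q_2: 12.65·3.4805 = 44.028; share = 0.6115.

share on q_2 = 0.6115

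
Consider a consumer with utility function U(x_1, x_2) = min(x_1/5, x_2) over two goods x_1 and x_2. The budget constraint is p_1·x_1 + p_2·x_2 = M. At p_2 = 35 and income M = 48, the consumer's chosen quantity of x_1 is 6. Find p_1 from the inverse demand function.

Leontief preferences: the optimum is at the kink where x_1/5 = x_2/1, i.e. x_2 = (1/5)·x_1.
Budget: p_1·x_1 + p_2·(1/5)·x_1 = M, so (5·p_1 + p_2)·x_1 = 5·M.
Demand: x_1*(p_1,p_2,M) = 5·M/(5·p_1 + p_2), x_2* = M/(5·p_1 + p_2).
Set x_1* = 6 in the demand function and solve for p_1: p_1 = 1.

p_1 = 1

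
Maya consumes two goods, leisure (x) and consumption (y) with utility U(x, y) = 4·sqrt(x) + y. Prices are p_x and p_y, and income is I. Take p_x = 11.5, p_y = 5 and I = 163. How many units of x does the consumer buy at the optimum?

x* = 0.7561

MU_x = 2/√x, MU_y = 1. Tangency: 2/√x = p_x/p_y.
Thus x* = (2·p_y/p_x)² — independent of I — with the rest of income spent on y.
Plugging in: x* = (2·5/11.5)² = 0.7561.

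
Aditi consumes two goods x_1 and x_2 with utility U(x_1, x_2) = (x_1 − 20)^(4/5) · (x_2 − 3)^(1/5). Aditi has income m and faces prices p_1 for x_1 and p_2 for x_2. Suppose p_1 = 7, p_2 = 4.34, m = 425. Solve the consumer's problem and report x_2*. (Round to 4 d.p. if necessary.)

x_2* = 15.5336

This is Cobb-Douglas in (x_1−20, x_2−3): tangency gives 0.8·p_2·(x_2−3) = 0.2·p_1·(x_1−20).
Substituting into the budget: x_1* = 20 + 0.8·(m − 20·p_1 − 3·p_2)/p_1, and x_2* = 3 + 0.2·(…)/p_2.
Discretionary income = 425 − 20·7 − 3·4.34 = 271.98; x_2* = 3 + 0.2·271.98/4.34 = 15.5336.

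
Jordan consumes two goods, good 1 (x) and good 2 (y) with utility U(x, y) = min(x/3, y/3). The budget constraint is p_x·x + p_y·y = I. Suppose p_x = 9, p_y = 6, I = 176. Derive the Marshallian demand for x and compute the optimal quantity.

x* = 11.7333

Leontief preferences: the optimum is at the kink where x/3 = y/3, i.e. y = x.
Budget: p_x·x + p_y·x = I, so (3·p_x + 3·p_y)·x = 3·I.
Demand: x*(p_x,p_y,I) = 3·I/(3·p_x + 3·p_y), y* = 3·I/(3·p_x + 3·p_y).
Here 3·9 + 3·6 = 45, giving x* = 11.7333.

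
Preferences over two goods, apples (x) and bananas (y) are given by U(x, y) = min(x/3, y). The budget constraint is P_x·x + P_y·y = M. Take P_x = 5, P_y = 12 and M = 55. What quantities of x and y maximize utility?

x* = 6.1111, y* = 2.037

With perfect complements, no substitution: consume in ratio x:y = 3:1.
Budget: P_x·x + P_y·(1/3)·x = M, so (3·P_x + P_y)·x = 3·M.
Demand: x*(P_x,P_y,M) = 3·M/(3·P_x + P_y), y* = M/(3·P_x + P_y).
Here 3·5 + 12 = 27, giving x* = 6.1111 and y* = 2.037.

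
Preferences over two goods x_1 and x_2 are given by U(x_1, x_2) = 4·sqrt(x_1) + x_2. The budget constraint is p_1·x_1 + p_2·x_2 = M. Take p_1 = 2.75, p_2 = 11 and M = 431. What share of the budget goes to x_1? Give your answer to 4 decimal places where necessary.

share on x_1 = 0.4084

MU_x_1 = 2/√x_1, MU_x_2 = 1. Tangency: 2/√x_1 = p_1/p_2.
Thus x_1* = (2·p_2/p_1)² — independent of M — with the rest of income spent on x_2.
Plugging in: x_1* = (2·11/2.75)² = 64, x_2* = 23.1818.
Expenditure on x_1: 2.75·64 = 176; share = 0.4084.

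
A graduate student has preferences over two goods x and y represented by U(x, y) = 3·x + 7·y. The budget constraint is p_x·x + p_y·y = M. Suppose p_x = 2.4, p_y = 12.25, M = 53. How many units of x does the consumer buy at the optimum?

x* = 22.0833

x gives more utility per dollar, so spend all income on x: x* = M/p_x, y* = 0.
Numerically: x* = 22.0833, y* = 0.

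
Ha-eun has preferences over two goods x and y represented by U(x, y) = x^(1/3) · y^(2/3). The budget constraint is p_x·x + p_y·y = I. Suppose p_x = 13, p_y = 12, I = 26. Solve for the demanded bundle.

Tangency: MRS = (1/2)·y/x = p_x/p_y.
Rearranging, p_y·y = 2·p_x·x. Substituting into the budget gives p_x·x·(1 + 2) = I.
Demand: x*(p_x,p_y,I) = 1/3·I/p_x and y* = 2/3·I/p_y.
At p_x=13, p_y=12, I=26: x* = 1/3·26/13 = 0.6667, y* = 1.4444.

x* = 0.6667, y* = 1.4444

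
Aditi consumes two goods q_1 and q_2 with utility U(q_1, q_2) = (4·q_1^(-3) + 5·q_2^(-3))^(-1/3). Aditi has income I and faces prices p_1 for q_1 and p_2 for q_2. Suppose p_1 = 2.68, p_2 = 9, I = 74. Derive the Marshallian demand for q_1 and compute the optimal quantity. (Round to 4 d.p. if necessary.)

q_1* = 7.6212

MU_q_1 ∝ 4·q_1^(-4), MU_q_2 ∝ 5·q_2^(-4), so MRS = (4/5)·(q_2/q_1)^(4) = p_1/p_2.
Hence q_2/q_1 = ((5/4)·p_1/p_2)^(1/(4)), i.e. raised to the 0.25 power.
With the ratio pinned down, the budget gives q_1* = I/(p_1 + p_2·(q_2/q_1)) and q_2* = (q_2/q_1)·q_1*.
Numerically q_2/q_1 = 0.781089, so q_1* = 74/(2.68 + 9·0.781089) = 7.6212.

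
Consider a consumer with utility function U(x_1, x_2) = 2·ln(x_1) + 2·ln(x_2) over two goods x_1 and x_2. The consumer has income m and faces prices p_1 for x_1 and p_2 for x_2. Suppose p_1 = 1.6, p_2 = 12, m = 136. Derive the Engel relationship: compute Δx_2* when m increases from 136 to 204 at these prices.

The MRS is x_2/x_1. Set MRS = p_1/p_2.
So 2·p_2·x_2 = 2·p_1·x_1; combined with the budget, a share 0.5 of income goes to x_1.
Demand: x_1*(p_1,p_2,m) = 0.5·m/p_1 and x_2* = 0.5·m/p_2.
At p_1=1.6, p_2=12, m=136: x_2* = 0.5·136/12 = 5.6667.
At m' = 204: x_2* = 8.5. Change: 8.5 − 5.6667 = 2.8333.

Δx_2* = 2.8333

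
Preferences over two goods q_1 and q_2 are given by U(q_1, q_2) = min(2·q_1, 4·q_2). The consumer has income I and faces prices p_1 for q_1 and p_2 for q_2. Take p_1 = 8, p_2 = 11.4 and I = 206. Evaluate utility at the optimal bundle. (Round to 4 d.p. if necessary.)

With perfect complements, no substitution: consume in ratio q_1:q_2 = 4:2.
Budget: p_1·q_1 + p_2·(1/2)·q_1 = I, so (4·p_1 + 2·p_2)·q_1 = 4·I.
Demand: q_1*(p_1,p_2,I) = 4·I/(4·p_1 + 2·p_2), q_2* = 2·I/(4·p_1 + 2·p_2).
Here 4·8 + 2·11.4 = 54.8, giving q_1* = 15.0365 and q_2* = 7.5182.
Utility at the optimum: U(15.0365, 7.5182) = 30.073.

V = 30.073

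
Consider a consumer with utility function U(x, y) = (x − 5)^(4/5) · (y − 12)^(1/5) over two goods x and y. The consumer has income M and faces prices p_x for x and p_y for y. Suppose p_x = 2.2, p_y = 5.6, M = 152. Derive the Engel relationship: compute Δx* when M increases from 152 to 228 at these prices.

Δx* = 27.6364

MRS = 4·(y−12)/(x−5). Tangency with p_x/p_y gives y−12 = (1/4)·(p_x/p_y)·(x−5).
Substituting into the budget: x* = 5 + 0.8·(M − 5·p_x − 12·p_y)/p_x, and y* = 12 + 0.2·(…)/p_y.
Discretionary income = 152 − 5·2.2 − 12·5.6 = 73.8; x* = 5 + 0.8·73.8/2.2 = 31.8364.
At M' = 228: x* = 59.4727. Change: 59.4727 − 31.8364 = 27.6364.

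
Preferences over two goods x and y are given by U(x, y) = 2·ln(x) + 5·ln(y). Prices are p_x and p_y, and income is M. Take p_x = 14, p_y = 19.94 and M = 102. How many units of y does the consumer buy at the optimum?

y* = 3.6538

MU_x/MU_y = (2·y)/(5·x); tangency sets this equal to p_x/p_y.
Rearranging, p_y·y = (5/2)·p_x·x. Substituting into the budget gives p_x·x·(1 + (5/2)) = M.
Demand: x*(p_x,p_y,M) = 2/7·M/p_x and y* = 5/7·M/p_y.
At p_x=14, p_y=19.94, M=102: y* = 5/7·102/19.94 = 3.6538.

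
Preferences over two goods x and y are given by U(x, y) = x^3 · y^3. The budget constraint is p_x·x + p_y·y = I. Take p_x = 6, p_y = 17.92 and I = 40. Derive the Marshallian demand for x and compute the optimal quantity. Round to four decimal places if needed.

The MRS is y/x. Set MRS = p_x/p_y.
Rearranging, p_y·y = p_x·x. Substituting into the budget gives p_x·x·(1 + 1) = I.
Demand: x*(p_x,p_y,I) = 0.5·I/p_x and y* = 0.5·I/p_y.
At p_x=6, p_y=17.92, I=40: x* = 0.5·40/6 = 3.3333.

x* = 3.3333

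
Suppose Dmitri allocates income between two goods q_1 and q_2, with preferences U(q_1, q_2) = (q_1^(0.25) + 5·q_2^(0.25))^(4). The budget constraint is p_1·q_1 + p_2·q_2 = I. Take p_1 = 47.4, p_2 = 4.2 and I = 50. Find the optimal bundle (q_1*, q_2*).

q_1* = 0.0523, q_2* = 11.3148

MU_q_1 ∝ q_1^(-0.75), MU_q_2 ∝ 5·q_2^(-0.75), so MRS = (1/5)·(q_2/q_1)^(0.75) = p_1/p_2.
Solve for the ratio: q_2/q_1 = [5·p_1/p_2]^(4/3).
With the ratio pinned down, the budget gives q_1* = I/(p_1 + p_2·(q_2/q_1)) and q_2* = (q_2/q_1)·q_1*.
Numerically q_2/q_1 = 216.437283, so q_1* = 50/(47.4 + 4.2·216.437283) = 0.0523 and q_2* = 216.437283·0.0523 = 11.3148.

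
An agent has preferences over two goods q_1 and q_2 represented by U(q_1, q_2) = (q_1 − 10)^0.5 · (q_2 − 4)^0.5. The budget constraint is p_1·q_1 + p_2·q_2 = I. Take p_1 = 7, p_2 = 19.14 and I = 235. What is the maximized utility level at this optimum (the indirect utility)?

MRS = (q_2−4)/(q_1−10). Tangency with p_1/p_2 gives q_2−4 = (p_1/p_2)·(q_1−10).
After buying the subsistence bundle (10, 4), a share 0.5 of the remaining income goes to q_1: q_1* = 10 + 0.5·(I − 10p_1 − 4p_2)/p_1.
Discretionary income = 235 − 10·7 − 4·19.14 = 88.44; q_1* = 10 + 0.5·88.44/7 = 16.3171; q_2* = 4 + 0.5·88.44/19.14 = 6.3103.
Utility at the optimum: U(16.3171, 6.3103) = 3.8203.

V = 3.8203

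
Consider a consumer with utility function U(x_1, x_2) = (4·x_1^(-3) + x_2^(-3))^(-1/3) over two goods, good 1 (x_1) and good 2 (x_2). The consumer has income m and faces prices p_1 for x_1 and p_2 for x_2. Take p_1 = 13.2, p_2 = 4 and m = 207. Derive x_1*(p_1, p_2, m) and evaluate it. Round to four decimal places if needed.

MRS = MU_x_1/MU_x_2 = 4·(x_2/x_1)^(4). Set equal to p_1/p_2.
Solve for the ratio: x_2/x_1 = [(1/4)·p_1/p_2]^(0.25).
With the ratio pinned down, the budget gives x_1* = m/(p_1 + p_2·(x_2/x_1)) and x_2* = (x_2/x_1)·x_1*.
Numerically x_2/x_1 = 0.953045, so x_1* = 207/(13.2 + 4·0.953045) = 12.1678.

x_1* = 12.1678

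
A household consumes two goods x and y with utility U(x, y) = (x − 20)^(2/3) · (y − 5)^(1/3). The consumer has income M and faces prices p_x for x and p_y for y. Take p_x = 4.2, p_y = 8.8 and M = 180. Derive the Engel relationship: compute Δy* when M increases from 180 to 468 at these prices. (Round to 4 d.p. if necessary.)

After buying the subsistence bundle (20, 5), a share 2/3 of the remaining income goes to x: x* = 20 + 2/3·(M − 20p_x − 5p_y)/p_x.
Discretionary income = 180 − 20·4.2 − 5·8.8 = 52; y* = 5 + 1/3·52/8.8 = 6.9697.
At M' = 468: y* = 17.8788. Change: 17.8788 − 6.9697 = 10.9091.

Δy* = 10.9091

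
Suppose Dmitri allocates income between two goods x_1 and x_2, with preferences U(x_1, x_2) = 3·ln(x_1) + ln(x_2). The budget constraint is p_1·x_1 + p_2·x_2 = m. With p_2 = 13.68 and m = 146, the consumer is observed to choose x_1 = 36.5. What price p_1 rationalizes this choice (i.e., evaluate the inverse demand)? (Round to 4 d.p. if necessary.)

Tangency: MRS = 3·x_2/x_1 = p_1/p_2.
Rearranging, p_2·x_2 = (1/3)·p_1·x_1. Substituting into the budget gives p_1·x_1·(1 + (1/3)) = m.
Demand: x_1*(p_1,p_2,m) = 0.75·m/p_1 and x_2* = 0.25·m/p_2.
Set x_1* = 36.5 in the demand function and solve for p_1: p_1 = 3.

p_1 = 3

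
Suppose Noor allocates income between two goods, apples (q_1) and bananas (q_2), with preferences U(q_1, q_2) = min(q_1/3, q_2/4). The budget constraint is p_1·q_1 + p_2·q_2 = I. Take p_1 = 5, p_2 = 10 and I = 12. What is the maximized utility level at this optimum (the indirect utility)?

Here 3·5 + 4·10 = 55, giving q_1* = 0.6545 and q_2* = 0.8727.
Utility at the optimum: U(0.6545, 0.8727) = 0.2182.

V = 0.2182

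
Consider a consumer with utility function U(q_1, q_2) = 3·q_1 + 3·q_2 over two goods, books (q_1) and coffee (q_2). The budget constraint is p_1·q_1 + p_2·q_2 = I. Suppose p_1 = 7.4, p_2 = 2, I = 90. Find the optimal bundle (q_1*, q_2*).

q_2 gives more utility per dollar, so spend all income on q_2: q_2* = I/p_2, q_1* = 0.
Numerically: q_1* = 0, q_2* = 45.

q_1* = 0, q_2* = 45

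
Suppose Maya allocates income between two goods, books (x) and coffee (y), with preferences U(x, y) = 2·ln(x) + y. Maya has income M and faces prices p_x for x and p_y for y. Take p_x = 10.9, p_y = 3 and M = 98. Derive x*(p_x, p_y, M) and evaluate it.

x* = 0.5505

Set MRS = p_x/p_y: (2/x)/1 = p_x/p_y.
So x*(p_x,p_y) = 2·p_y/p_x, independent of income; and y* = (M − 2·p_y)/p_y.
At the given prices: x* = 2·3/10.9 = 0.5505.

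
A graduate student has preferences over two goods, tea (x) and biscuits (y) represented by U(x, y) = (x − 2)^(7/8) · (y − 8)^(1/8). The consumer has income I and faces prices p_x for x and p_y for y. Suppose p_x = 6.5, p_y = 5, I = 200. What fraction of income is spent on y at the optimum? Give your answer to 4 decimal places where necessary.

This is Cobb-Douglas in (x−2, y−8): tangency gives 0.875·p_y·(y−8) = 0.125·p_x·(x−2).
After buying the subsistence bundle (2, 8), a share 0.875 of the remaining income goes to x: x* = 2 + 0.875·(I − 2p_x − 8p_y)/p_x.
Discretionary income = 200 − 2·6.5 − 8·5 = 147; x* = 2 + 0.875·147/6.5 = 21.7885; y* = 8 + 0.125·147/5 = 11.675.
Expenditure on y: 5·11.675 = 58.375; share = 0.2919.

share on y = 0.2919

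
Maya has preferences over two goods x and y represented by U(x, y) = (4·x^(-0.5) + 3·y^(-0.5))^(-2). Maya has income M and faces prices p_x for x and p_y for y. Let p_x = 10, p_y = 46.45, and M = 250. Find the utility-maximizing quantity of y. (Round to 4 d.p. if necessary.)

y* = 3.1182

From the CES first-order condition, (4/3)·(y/x)^(1.5) = p_x/p_y.
Hence y/x = ((3/4)·p_x/p_y)^(1/(1.5)), i.e. raised to the 2/3 power.
Substitute y = (y/x)·x into the budget: x* = M/(p_x + p_y·(y/x)).
Numerically y/x = 0.296518, so x* = 250/(10 + 46.45·0.296518) = 10.516 and y* = 0.296518·10.516 = 3.1182.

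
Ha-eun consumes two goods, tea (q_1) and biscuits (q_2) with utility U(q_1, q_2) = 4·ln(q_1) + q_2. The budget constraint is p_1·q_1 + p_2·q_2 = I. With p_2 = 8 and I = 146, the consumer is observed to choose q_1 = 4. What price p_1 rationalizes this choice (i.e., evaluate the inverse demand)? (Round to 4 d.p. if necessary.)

p_1 = 8

Set MRS = p_1/p_2: (4/q_1)/1 = p_1/p_2.
So q_1*(p_1,p_2) = 4·p_2/p_1, independent of income; and q_2* = (I − 4·p_2)/p_2.
Set q_1* = 4 in the demand function and solve for p_1: p_1 = 8.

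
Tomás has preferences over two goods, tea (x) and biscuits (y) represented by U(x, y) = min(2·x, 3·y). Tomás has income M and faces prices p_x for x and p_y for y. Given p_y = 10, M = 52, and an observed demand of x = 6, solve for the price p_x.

With perfect complements, no substitution: consume in ratio x:y = 3:2.
Budget: p_x·x + p_y·(2/3)·x = M, so (3·p_x + 2·p_y)·x = 3·M.
Demand: x*(p_x,p_y,M) = 3·M/(3·p_x + 2·p_y), y* = 2·M/(3·p_x + 2·p_y).
Set x* = 6 in the demand function and solve for p_x: p_x = 2.

p_x = 2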